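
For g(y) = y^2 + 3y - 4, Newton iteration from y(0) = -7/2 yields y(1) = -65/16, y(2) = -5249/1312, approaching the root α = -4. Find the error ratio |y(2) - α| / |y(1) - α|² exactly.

8/41

y(1) - α = -65/16 - (-4) = -65/16 + 4 = -1/16, so |y(1) - α| = 1/16.
y(2) - α = -5249/1312 - (-4) = -5249/1312 + 4 = -1/1312, so |y(2) - α| = 1/1312.
|y(1) - α|² = 1/256.
Ratio = (1/1312) / (1/256) = 8/41.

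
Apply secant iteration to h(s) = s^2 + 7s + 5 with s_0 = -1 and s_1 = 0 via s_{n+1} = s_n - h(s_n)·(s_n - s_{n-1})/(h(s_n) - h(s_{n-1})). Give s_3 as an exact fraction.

-30/37

h(-1) = -1, h(0) = 5. s_2 = 0 - 5·(0 - (-1))/(5 - (-1)) = -5/6.
h(0) = 5, h(-5/6) = -5/36. s_3 = (-5/6) - (-5/36)·((-5/6) - 0)/((-5/36) - 5) = -30/37.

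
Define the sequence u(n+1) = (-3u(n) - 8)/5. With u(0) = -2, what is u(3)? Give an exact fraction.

-98/125

u(1) = (-3·(-2) - 8)/5 = -2/5.
u(2) = (-3·(-2/5) - 8)/5 = -34/25.
u(3) = (-3·(-34/25) - 8)/5 = -98/125.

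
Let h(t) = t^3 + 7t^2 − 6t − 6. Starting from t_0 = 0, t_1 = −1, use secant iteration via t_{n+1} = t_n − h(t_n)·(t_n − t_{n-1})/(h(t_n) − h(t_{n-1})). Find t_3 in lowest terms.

h(0) = −6, h(−1) = 6. t_2 = (−1) − 6·((−1) − 0)/(6 − (−6)) = −1/2.
h(−1) = 6, h(−1/2) = −11/8. t_3 = (−1/2) − (−11/8)·((−1/2) − (−1))/((−11/8) − 6) = −35/59.

−35/59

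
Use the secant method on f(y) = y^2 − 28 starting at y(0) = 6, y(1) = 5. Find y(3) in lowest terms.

598/113

f(6) = 8, f(5) = −3. y(2) = 5 − (−3)·(5 − 6)/((−3) − 8) = 58/11.
f(5) = −3, f(58/11) = −24/121. y(3) = (58/11) − (−24/121)·((58/11) − 5)/((−24/121) − (−3)) = 598/113.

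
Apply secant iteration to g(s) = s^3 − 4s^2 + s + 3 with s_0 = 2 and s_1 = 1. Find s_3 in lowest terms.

g(2) = −3, g(1) = 1. s_2 = 1 − 1·(1 − 2)/(1 − (−3)) = 5/4.
g(1) = 1, g(5/4) = −3/64. s_3 = (5/4) − (−3/64)·((5/4) − 1)/((−3/64) − 1) = 83/67.

83/67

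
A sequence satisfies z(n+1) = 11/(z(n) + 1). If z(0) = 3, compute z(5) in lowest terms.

z(1) = 11/(3 + 1) = 11/4.
z(2) = 11/(11/4 + 1) = 44/15.
z(3) = 11/(44/15 + 1) = 165/59.
z(4) = 11/(165/59 + 1) = 649/224.
z(5) = 11/(649/224 + 1) = 2464/873.

2464/873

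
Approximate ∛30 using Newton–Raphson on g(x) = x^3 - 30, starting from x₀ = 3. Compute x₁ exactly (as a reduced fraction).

28/9

g'(x) = 3x^2.
g(3) = -3, g'(3) = 27, so x₁ = 3 - (-3)/27 = 28/9.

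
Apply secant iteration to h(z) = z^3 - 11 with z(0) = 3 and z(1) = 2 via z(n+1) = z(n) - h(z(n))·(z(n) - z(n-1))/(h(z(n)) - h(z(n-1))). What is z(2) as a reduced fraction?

h(3) = 16, h(2) = -3. z(2) = 2 - (-3)·(2 - 3)/((-3) - 16) = 41/19.

41/19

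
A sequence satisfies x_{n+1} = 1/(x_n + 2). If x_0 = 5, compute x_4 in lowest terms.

37/89

x_1 = 1/(5 + 2) = 1/7.
x_2 = 1/(1/7 + 2) = 7/15.
x_3 = 1/(7/15 + 2) = 15/37.
x_4 = 1/(15/37 + 2) = 37/89.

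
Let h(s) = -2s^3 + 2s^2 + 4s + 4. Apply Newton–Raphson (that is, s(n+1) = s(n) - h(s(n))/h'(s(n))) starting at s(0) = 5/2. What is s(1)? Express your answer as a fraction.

108/47

h'(s) = -6s^2 + 4s + 4.
h(5/2) = -19/4, h'(5/2) = -47/2, so s(1) = (5/2) - (-19/4)/(-47/2) = 108/47.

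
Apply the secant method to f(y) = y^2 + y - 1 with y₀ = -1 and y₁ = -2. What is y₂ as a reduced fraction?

f(-1) = -1, f(-2) = 1. y₂ = (-2) - 1·((-2) - (-1))/(1 - (-1)) = -3/2.

-3/2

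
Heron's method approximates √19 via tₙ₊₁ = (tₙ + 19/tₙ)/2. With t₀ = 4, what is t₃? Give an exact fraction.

11916881/2733920

t₁ = (4 + 19/4)/2 = 35/8.
t₂ = (35/8 + 19/(35/8))/2 = 2441/560.
t₃ = (2441/560 + 19/(2441/560))/2 = 11916881/2733920.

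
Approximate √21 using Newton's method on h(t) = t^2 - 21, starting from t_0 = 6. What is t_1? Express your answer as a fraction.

19/4

h'(t) = 2t.
h(6) = 15, h'(6) = 12, so t_1 = 6 - 15/12 = 19/4.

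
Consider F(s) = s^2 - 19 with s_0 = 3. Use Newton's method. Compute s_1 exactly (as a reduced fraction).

F'(s) = 2s.
F(3) = -10, F'(3) = 6, so s_1 = 3 - (-10)/6 = 14/3.

14/3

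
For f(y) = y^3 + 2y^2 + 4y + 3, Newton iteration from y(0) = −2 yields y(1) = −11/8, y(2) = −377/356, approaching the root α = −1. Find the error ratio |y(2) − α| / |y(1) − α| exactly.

y(1) − α = −11/8 − (−1) = −11/8 + 1 = −3/8, so |y(1) − α| = 3/8.
y(2) − α = −377/356 − (−1) = −377/356 + 1 = −21/356, so |y(2) − α| = 21/356.
Ratio = (21/356) / (3/8) = 14/89.

14/89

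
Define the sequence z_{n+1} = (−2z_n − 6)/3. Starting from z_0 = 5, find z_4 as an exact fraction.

2/81

z_1 = (−2·5 − 6)/3 = −16/3.
z_2 = (−2·(−16/3) − 6)/3 = 14/9.
z_3 = (−2·(14/9) − 6)/3 = −82/27.
z_4 = (−2·(−82/27) − 6)/3 = 2/81.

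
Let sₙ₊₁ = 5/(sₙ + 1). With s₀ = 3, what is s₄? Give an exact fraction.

145/74

s₁ = 5/(3 + 1) = 5/4.
s₂ = 5/(5/4 + 1) = 20/9.
s₃ = 5/(20/9 + 1) = 45/29.
s₄ = 5/(45/29 + 1) = 145/74.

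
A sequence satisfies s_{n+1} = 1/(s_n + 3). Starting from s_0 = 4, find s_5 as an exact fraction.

241/796

s_1 = 1/(4 + 3) = 1/7.
s_2 = 1/(1/7 + 3) = 7/22.
s_3 = 1/(7/22 + 3) = 22/73.
s_4 = 1/(22/73 + 3) = 73/241.
s_5 = 1/(73/241 + 3) = 241/796.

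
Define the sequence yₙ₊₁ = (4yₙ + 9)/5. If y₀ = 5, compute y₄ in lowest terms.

y₁ = (4·5 + 9)/5 = 29/5.
y₂ = (4·(29/5) + 9)/5 = 161/25.
y₃ = (4·(161/25) + 9)/5 = 869/125.
y₄ = (4·(869/125) + 9)/5 = 4601/625.

4601/625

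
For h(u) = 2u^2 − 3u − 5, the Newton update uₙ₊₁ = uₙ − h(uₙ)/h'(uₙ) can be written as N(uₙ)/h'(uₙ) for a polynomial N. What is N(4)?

h'(u) = 4u − 3.
N(u) = u·h'(u) − h(u) = u·(4u − 3) − (2u^2 − 3u − 5) = 2u^2 + 5.
N(4) = 37.

37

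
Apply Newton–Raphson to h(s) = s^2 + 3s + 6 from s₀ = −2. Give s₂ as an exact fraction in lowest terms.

−2/7

h'(s) = 2s + 3.
h(−2) = 4, h'(−2) = −1, so s₁ = (−2) − 4/(−1) = 2.
h(2) = 16, h'(2) = 7, so s₂ = 2 − 16/7 = −2/7.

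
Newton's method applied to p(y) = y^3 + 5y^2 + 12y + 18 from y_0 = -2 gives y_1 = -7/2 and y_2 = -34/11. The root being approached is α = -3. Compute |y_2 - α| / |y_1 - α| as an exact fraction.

y_1 - α = -7/2 - (-3) = -7/2 + 3 = -1/2, so |y_1 - α| = 1/2.
y_2 - α = -34/11 - (-3) = -34/11 + 3 = -1/11, so |y_2 - α| = 1/11.
Ratio = (1/11) / (1/2) = 2/11.

2/11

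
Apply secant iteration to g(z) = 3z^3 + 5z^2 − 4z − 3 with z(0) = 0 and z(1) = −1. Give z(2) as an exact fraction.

−1/2

g(0) = −3, g(−1) = 3. z(2) = (−1) − 3·((−1) − 0)/(3 − (−3)) = −1/2.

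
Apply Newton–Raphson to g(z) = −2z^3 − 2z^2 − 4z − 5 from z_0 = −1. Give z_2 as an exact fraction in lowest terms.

g'(z) = −6z^2 − 4z − 4.
g(−1) = −1, g'(−1) = −6, so z_1 = (−1) − (−1)/(−6) = −7/6.
g(−7/6) = 13/108, g'(−7/6) = −15/2, so z_2 = (−7/6) − (13/108)/(−15/2) = −466/405.

−466/405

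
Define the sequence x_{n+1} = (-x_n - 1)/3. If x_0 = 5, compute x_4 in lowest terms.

x_1 = (-5 - 1)/3 = -2.
x_2 = (-(-2) - 1)/3 = 1/3.
x_3 = (-(1/3) - 1)/3 = -4/9.
x_4 = (-(-4/9) - 1)/3 = -5/27.

-5/27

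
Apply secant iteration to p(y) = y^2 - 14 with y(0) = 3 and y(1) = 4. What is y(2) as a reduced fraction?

26/7

p(3) = -5, p(4) = 2. y(2) = 4 - 2·(4 - 3)/(2 - (-5)) = 26/7.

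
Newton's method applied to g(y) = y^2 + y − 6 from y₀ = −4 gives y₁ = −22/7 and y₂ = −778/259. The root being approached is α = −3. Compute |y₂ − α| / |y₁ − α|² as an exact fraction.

7/37

y₁ − α = −22/7 − (−3) = −22/7 + 3 = −1/7, so |y₁ − α| = 1/7.
y₂ − α = −778/259 − (−3) = −778/259 + 3 = −1/259, so |y₂ − α| = 1/259.
|y₁ − α|² = 1/49.
Ratio = (1/259) / (1/49) = 7/37.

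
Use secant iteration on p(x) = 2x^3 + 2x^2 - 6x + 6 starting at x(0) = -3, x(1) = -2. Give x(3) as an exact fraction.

-483/181

p(-3) = -12, p(-2) = 10. x(2) = (-2) - 10·((-2) - (-3))/(10 - (-12)) = -27/11.
p(-2) = 10, p(-27/11) = 4260/1331. x(3) = (-27/11) - (4260/1331)·((-27/11) - (-2))/((4260/1331) - 10) = -483/181.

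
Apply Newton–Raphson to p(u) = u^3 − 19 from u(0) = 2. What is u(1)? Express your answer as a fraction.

p'(u) = 3u^2.
p(2) = −11, p'(2) = 12, so u(1) = 2 − (−11)/12 = 35/12.

35/12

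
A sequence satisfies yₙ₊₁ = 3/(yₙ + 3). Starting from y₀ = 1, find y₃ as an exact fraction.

15/19

y₁ = 3/(1 + 3) = 3/4.
y₂ = 3/(3/4 + 3) = 4/5.
y₃ = 3/(4/5 + 3) = 15/19.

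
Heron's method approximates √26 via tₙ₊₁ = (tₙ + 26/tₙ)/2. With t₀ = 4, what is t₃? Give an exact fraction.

1468273/287952

t₁ = (4 + 26/4)/2 = 21/4.
t₂ = (21/4 + 26/(21/4))/2 = 857/168.
t₃ = (857/168 + 26/(857/168))/2 = 1468273/287952.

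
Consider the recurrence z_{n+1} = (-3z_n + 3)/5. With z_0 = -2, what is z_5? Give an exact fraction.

z_1 = (-3·(-2) + 3)/5 = 9/5.
z_2 = (-3·(9/5) + 3)/5 = -12/25.
z_3 = (-3·(-12/25) + 3)/5 = 111/125.
z_4 = (-3·(111/125) + 3)/5 = 42/625.
z_5 = (-3·(42/625) + 3)/5 = 1749/3125.

1749/3125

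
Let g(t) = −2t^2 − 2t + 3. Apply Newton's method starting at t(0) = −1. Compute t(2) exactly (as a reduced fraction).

−31/16

g'(t) = −4t − 2.
g(−1) = 3, g'(−1) = 2, so t(1) = (−1) − 3/2 = −5/2.
g(−5/2) = −9/2, g'(−5/2) = 8, so t(2) = (−5/2) − (−9/2)/8 = −31/16.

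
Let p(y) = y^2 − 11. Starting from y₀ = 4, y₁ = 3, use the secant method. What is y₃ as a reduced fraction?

p(4) = 5, p(3) = −2. y₂ = 3 − (−2)·(3 − 4)/((−2) − 5) = 23/7.
p(3) = −2, p(23/7) = −10/49. y₃ = (23/7) − (−10/49)·((23/7) − 3)/((−10/49) − (−2)) = 73/22.

73/22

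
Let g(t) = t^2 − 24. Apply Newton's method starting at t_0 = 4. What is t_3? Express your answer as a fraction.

g'(t) = 2t.
g(4) = −8, g'(4) = 8, so t_1 = 4 − (−8)/8 = 5.
g(5) = 1, g'(5) = 10, so t_2 = 5 − 1/10 = 49/10.
g(49/10) = 1/100, g'(49/10) = 49/5, so t_3 = (49/10) − (1/100)/(49/5) = 4801/980.

4801/980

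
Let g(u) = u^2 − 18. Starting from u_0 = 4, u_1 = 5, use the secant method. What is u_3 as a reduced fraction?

g(4) = −2, g(5) = 7. u_2 = 5 − 7·(5 − 4)/(7 − (−2)) = 38/9.
g(5) = 7, g(38/9) = −14/81. u_3 = (38/9) − (−14/81)·((38/9) − 5)/((−14/81) − 7) = 352/83.

352/83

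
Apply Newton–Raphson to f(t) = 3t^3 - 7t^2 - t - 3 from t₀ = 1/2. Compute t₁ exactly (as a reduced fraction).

-8/23

f'(t) = 9t^2 - 14t - 1.
f(1/2) = -39/8, f'(1/2) = -23/4, so t₁ = (1/2) - (-39/8)/(-23/4) = -8/23.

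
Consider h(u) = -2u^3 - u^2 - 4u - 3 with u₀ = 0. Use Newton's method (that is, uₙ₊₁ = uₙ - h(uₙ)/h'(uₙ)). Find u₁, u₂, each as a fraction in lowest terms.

u₁ = -3/4, u₂ = -33/47

h'(u) = -6u^2 - 2u - 4.
h(0) = -3, h'(0) = -4, so u₁ = 0 - (-3)/(-4) = -3/4.
h(-3/4) = 9/32, h'(-3/4) = -47/8, so u₂ = (-3/4) - (9/32)/(-47/8) = -33/47.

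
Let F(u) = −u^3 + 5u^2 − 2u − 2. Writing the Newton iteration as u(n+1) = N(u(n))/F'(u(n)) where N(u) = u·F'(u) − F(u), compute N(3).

−7

F'(u) = −3u^2 + 10u − 2.
N(u) = u·F'(u) − F(u) = u·(−3u^2 + 10u − 2) − (−u^3 + 5u^2 − 2u − 2) = −2u^3 + 5u^2 + 2.
N(3) = −7.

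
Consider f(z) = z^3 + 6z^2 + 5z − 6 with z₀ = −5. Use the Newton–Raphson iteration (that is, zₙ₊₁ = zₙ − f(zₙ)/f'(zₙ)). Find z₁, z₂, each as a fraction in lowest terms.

f'(z) = 3z^2 + 12z + 5.
f(−5) = −6, f'(−5) = 20, so z₁ = (−5) − (−6)/20 = −47/10.
f(−47/10) = −783/1000, f'(−47/10) = 1487/100, so z₂ = (−47/10) − (−783/1000)/(1487/100) = −34553/7435.

z₁ = −47/10, z₂ = −34553/7435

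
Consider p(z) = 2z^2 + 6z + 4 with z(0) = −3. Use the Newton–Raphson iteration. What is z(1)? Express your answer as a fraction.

p'(z) = 4z + 6.
p(−3) = 4, p'(−3) = −6, so z(1) = (−3) − 4/(−6) = −7/3.

−7/3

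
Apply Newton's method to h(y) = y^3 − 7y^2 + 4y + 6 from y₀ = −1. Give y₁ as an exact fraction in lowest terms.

−5/7

h'(y) = 3y^2 − 14y + 4.
h(−1) = −6, h'(−1) = 21, so y₁ = (−1) − (−6)/21 = −5/7.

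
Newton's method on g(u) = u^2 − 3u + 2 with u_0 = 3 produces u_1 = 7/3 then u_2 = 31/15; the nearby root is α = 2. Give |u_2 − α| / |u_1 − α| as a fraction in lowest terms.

u_1 − α = 7/3 − 2 = 1/3, so |u_1 − α| = 1/3.
u_2 − α = 31/15 − 2 = 1/15, so |u_2 − α| = 1/15.
Ratio = (1/15) / (1/3) = 1/5.

1/5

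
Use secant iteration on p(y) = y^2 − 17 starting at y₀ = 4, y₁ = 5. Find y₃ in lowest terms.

169/41

p(4) = −1, p(5) = 8. y₂ = 5 − 8·(5 − 4)/(8 − (−1)) = 37/9.
p(5) = 8, p(37/9) = −8/81. y₃ = (37/9) − (−8/81)·((37/9) − 5)/((−8/81) − 8) = 169/41.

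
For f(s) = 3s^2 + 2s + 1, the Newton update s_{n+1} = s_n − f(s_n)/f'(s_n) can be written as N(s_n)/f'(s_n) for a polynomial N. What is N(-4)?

f'(s) = 6s + 2.
N(s) = s·f'(s) − f(s) = s·(6s + 2) − (3s^2 + 2s + 1) = 3s^2 − 1.
N(-4) = 47.

47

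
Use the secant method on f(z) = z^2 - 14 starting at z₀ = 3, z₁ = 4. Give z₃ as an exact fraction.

101/27

f(3) = -5, f(4) = 2. z₂ = 4 - 2·(4 - 3)/(2 - (-5)) = 26/7.
f(4) = 2, f(26/7) = -10/49. z₃ = (26/7) - (-10/49)·((26/7) - 4)/((-10/49) - 2) = 101/27.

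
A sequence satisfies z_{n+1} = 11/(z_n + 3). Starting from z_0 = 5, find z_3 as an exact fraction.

z_1 = 11/(5 + 3) = 11/8.
z_2 = 11/(11/8 + 3) = 88/35.
z_3 = 11/(88/35 + 3) = 385/193.

385/193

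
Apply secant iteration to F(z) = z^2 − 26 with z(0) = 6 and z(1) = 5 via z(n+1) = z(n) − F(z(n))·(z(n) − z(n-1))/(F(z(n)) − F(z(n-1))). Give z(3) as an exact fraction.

F(6) = 10, F(5) = −1. z(2) = 5 − (−1)·(5 − 6)/((−1) − 10) = 56/11.
F(5) = −1, F(56/11) = −10/121. z(3) = (56/11) − (−10/121)·((56/11) − 5)/((−10/121) − (−1)) = 566/111.

566/111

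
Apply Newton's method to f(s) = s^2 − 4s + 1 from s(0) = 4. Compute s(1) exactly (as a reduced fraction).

15/4

f'(s) = 2s − 4.
f(4) = 1, f'(4) = 4, so s(1) = 4 − 1/4 = 15/4.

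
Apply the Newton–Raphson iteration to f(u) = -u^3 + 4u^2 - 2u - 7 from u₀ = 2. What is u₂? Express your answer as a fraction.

f'(u) = -3u^2 + 8u - 2.
f(2) = -3, f'(2) = 2, so u₁ = 2 - (-3)/2 = 7/2.
f(7/2) = -63/8, f'(7/2) = -43/4, so u₂ = (7/2) - (-63/8)/(-43/4) = 119/43.

119/43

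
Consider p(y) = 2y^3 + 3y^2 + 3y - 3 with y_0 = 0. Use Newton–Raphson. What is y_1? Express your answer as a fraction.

1

p'(y) = 6y^2 + 6y + 3.
p(0) = -3, p'(0) = 3, so y_1 = 0 - (-3)/3 = 1.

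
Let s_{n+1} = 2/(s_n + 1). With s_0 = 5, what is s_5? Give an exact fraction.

s_1 = 2/(5 + 1) = 1/3.
s_2 = 2/(1/3 + 1) = 3/2.
s_3 = 2/(3/2 + 1) = 4/5.
s_4 = 2/(4/5 + 1) = 10/9.
s_5 = 2/(10/9 + 1) = 18/19.

18/19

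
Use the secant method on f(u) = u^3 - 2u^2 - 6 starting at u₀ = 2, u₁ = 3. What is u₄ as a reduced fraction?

1863123/670568

f(2) = -6, f(3) = 3. u₂ = 3 - 3·(3 - 2)/(3 - (-6)) = 8/3.
f(3) = 3, f(8/3) = -34/27. u₃ = (8/3) - (-34/27)·((8/3) - 3)/((-34/27) - 3) = 318/115.
f(8/3) = -34/27, f(318/115) = -226338/1520875. u₄ = (318/115) - (-226338/1520875)·((318/115) - (8/3))/((-226338/1520875) - (-34/27)) = 1863123/670568.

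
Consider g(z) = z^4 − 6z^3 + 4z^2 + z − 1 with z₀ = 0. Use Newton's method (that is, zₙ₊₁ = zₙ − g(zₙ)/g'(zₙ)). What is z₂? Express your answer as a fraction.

4/5

g'(z) = 4z^3 − 18z^2 + 8z + 1.
g(0) = −1, g'(0) = 1, so z₁ = 0 − (−1)/1 = 1.
g(1) = −1, g'(1) = −5, so z₂ = 1 − (−1)/(−5) = 4/5.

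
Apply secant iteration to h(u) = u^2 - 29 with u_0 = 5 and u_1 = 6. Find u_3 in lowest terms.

673/125

h(5) = -4, h(6) = 7. u_2 = 6 - 7·(6 - 5)/(7 - (-4)) = 59/11.
h(6) = 7, h(59/11) = -28/121. u_3 = (59/11) - (-28/121)·((59/11) - 6)/((-28/121) - 7) = 673/125.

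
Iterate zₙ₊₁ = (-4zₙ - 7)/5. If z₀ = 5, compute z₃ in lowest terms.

z₁ = (-4·5 - 7)/5 = -27/5.
z₂ = (-4·(-27/5) - 7)/5 = 73/25.
z₃ = (-4·(73/25) - 7)/5 = -467/125.

-467/125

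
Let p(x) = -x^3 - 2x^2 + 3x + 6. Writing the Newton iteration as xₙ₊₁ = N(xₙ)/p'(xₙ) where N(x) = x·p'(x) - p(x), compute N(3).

p'(x) = -3x^2 - 4x + 3.
N(x) = x·p'(x) - p(x) = x·(-3x^2 - 4x + 3) - (-x^3 - 2x^2 + 3x + 6) = -2x^3 - 2x^2 - 6.
N(3) = -78.

-78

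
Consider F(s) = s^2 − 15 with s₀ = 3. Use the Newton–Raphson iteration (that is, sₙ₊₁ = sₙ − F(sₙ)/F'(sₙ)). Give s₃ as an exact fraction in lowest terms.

F'(s) = 2s.
F(3) = −6, F'(3) = 6, so s₁ = 3 − (−6)/6 = 4.
F(4) = 1, F'(4) = 8, so s₂ = 4 − 1/8 = 31/8.
F(31/8) = 1/64, F'(31/8) = 31/4, so s₃ = (31/8) − (1/64)/(31/4) = 1921/496.

1921/496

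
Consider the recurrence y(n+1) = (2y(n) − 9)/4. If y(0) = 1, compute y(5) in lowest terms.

y(1) = (2·1 − 9)/4 = −7/4.
y(2) = (2·(−7/4) − 9)/4 = −25/8.
y(3) = (2·(−25/8) − 9)/4 = −61/16.
y(4) = (2·(−61/16) − 9)/4 = −133/32.
y(5) = (2·(−133/32) − 9)/4 = −277/64.

−277/64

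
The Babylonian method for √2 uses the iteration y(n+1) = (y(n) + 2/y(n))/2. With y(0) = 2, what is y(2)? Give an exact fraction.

17/12

y(1) = (2 + 2/2)/2 = 3/2.
y(2) = (3/2 + 2/(3/2))/2 = 17/12.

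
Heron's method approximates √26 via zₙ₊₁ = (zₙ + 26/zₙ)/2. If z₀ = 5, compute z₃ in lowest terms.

54100801/10610040

z₁ = (5 + 26/5)/2 = 51/10.
z₂ = (51/10 + 26/(51/10))/2 = 5201/1020.
z₃ = (5201/1020 + 26/(5201/1020))/2 = 54100801/10610040.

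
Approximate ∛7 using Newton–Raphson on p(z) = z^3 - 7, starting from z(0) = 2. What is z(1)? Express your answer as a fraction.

p'(z) = 3z^2.
p(2) = 1, p'(2) = 12, so z(1) = 2 - 1/12 = 23/12.

23/12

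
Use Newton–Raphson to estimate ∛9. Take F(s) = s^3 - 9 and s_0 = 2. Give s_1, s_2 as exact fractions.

F'(s) = 3s^2.
F(2) = -1, F'(2) = 12, so s_1 = 2 - (-1)/12 = 25/12.
F(25/12) = 73/1728, F'(25/12) = 625/48, so s_2 = (25/12) - (73/1728)/(625/48) = 23401/11250.

s_1 = 25/12, s_2 = 23401/11250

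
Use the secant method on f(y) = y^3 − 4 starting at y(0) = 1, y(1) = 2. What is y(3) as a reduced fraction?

f(1) = −3, f(2) = 4. y(2) = 2 − 4·(2 − 1)/(4 − (−3)) = 10/7.
f(2) = 4, f(10/7) = −372/343. y(3) = (10/7) − (−372/343)·((10/7) − 2)/((−372/343) − 4) = 169/109.

169/109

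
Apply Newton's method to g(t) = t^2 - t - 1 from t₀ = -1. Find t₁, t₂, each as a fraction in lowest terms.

g'(t) = 2t - 1.
g(-1) = 1, g'(-1) = -3, so t₁ = (-1) - 1/(-3) = -2/3.
g(-2/3) = 1/9, g'(-2/3) = -7/3, so t₂ = (-2/3) - (1/9)/(-7/3) = -13/21.

t₁ = -2/3, t₂ = -13/21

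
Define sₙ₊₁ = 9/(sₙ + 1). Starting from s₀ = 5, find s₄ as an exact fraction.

s₁ = 9/(5 + 1) = 3/2.
s₂ = 9/(3/2 + 1) = 18/5.
s₃ = 9/(18/5 + 1) = 45/23.
s₄ = 9/(45/23 + 1) = 207/68.

207/68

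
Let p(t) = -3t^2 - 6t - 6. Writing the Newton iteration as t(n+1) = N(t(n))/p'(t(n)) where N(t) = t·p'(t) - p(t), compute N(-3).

p'(t) = -6t - 6.
N(t) = t·p'(t) - p(t) = t·(-6t - 6) - (-3t^2 - 6t - 6) = -3t^2 + 6.
N(-3) = -21.

-21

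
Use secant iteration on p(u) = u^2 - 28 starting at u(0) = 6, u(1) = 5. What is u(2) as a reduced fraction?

58/11

p(6) = 8, p(5) = -3. u(2) = 5 - (-3)·(5 - 6)/((-3) - 8) = 58/11.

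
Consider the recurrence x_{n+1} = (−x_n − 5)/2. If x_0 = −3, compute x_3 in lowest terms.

−3/2

x_1 = (−(−3) − 5)/2 = −1.
x_2 = (−(−1) − 5)/2 = −2.
x_3 = (−(−2) − 5)/2 = −3/2.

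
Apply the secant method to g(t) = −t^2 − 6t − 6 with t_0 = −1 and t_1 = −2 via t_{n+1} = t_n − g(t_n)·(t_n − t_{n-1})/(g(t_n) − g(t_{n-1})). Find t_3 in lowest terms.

g(−1) = −1, g(−2) = 2. t_2 = (−2) − 2·((−2) − (−1))/(2 − (−1)) = −4/3.
g(−2) = 2, g(−4/3) = 2/9. t_3 = (−4/3) − (2/9)·((−4/3) − (−2))/((2/9) − 2) = −5/4.

−5/4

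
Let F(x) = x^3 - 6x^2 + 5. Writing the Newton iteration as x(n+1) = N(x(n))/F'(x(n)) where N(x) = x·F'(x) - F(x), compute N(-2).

F'(x) = 3x^2 - 12x.
N(x) = x·F'(x) - F(x) = x·(3x^2 - 12x) - (x^3 - 6x^2 + 5) = 2x^3 - 6x^2 - 5.
N(-2) = -45.

-45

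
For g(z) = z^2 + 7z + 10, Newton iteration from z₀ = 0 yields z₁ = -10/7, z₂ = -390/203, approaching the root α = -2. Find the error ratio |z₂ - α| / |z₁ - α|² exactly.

7/29

z₁ - α = -10/7 - (-2) = -10/7 + 2 = 4/7, so |z₁ - α| = 4/7.
z₂ - α = -390/203 - (-2) = -390/203 + 2 = 16/203, so |z₂ - α| = 16/203.
|z₁ - α|² = 16/49.
Ratio = (16/203) / (16/49) = 7/29.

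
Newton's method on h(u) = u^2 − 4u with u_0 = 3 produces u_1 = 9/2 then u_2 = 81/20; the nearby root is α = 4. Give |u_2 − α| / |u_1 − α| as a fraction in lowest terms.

u_1 − α = 9/2 − 4 = 1/2, so |u_1 − α| = 1/2.
u_2 − α = 81/20 − 4 = 1/20, so |u_2 − α| = 1/20.
Ratio = (1/20) / (1/2) = 1/10.

1/10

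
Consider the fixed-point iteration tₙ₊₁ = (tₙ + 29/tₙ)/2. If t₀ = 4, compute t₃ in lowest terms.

t₁ = (4 + 29/4)/2 = 45/8.
t₂ = (45/8 + 29/(45/8))/2 = 3881/720.
t₃ = (3881/720 + 29/(3881/720))/2 = 30095761/5588640.

30095761/5588640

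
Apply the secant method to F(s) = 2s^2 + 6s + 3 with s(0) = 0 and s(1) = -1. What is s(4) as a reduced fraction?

-7/11

F(0) = 3, F(-1) = -1. s(2) = (-1) - (-1)·((-1) - 0)/((-1) - 3) = -3/4.
F(-1) = -1, F(-3/4) = -3/8. s(3) = (-3/4) - (-3/8)·((-3/4) - (-1))/((-3/8) - (-1)) = -3/5.
F(-3/4) = -3/8, F(-3/5) = 3/25. s(4) = (-3/5) - (3/25)·((-3/5) - (-3/4))/((3/25) - (-3/8)) = -7/11.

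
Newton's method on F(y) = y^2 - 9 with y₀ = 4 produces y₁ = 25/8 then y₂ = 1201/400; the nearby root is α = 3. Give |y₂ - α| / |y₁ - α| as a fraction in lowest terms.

y₁ - α = 25/8 - 3 = 1/8, so |y₁ - α| = 1/8.
y₂ - α = 1201/400 - 3 = 1/400, so |y₂ - α| = 1/400.
Ratio = (1/400) / (1/8) = 1/50.

1/50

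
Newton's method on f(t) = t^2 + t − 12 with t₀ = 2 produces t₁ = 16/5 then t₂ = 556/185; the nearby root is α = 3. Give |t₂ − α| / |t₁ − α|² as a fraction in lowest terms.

t₁ − α = 16/5 − 3 = 1/5, so |t₁ − α| = 1/5.
t₂ − α = 556/185 − 3 = 1/185, so |t₂ − α| = 1/185.
|t₁ − α|² = 1/25.
Ratio = (1/185) / (1/25) = 5/37.

5/37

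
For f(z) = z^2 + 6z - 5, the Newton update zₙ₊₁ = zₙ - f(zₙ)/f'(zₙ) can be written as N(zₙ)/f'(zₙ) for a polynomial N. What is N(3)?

f'(z) = 2z + 6.
N(z) = z·f'(z) - f(z) = z·(2z + 6) - (z^2 + 6z - 5) = z^2 + 5.
N(3) = 14.

14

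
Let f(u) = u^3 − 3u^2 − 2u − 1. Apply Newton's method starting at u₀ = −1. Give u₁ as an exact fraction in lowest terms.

f'(u) = 3u^2 − 6u − 2.
f(−1) = −3, f'(−1) = 7, so u₁ = (−1) − (−3)/7 = −4/7.

−4/7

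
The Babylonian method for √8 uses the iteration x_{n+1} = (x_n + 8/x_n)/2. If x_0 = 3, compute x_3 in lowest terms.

665857/235416

x_1 = (3 + 8/3)/2 = 17/6.
x_2 = (17/6 + 8/(17/6))/2 = 577/204.
x_3 = (577/204 + 8/(577/204))/2 = 665857/235416.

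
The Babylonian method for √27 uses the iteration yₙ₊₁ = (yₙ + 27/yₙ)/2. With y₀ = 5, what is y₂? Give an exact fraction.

1351/260

y₁ = (5 + 27/5)/2 = 26/5.
y₂ = (26/5 + 27/(26/5))/2 = 1351/260.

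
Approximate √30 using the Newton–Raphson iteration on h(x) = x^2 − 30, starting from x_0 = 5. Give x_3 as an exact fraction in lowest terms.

116161/21208

h'(x) = 2x.
h(5) = −5, h'(5) = 10, so x_1 = 5 − (−5)/10 = 11/2.
h(11/2) = 1/4, h'(11/2) = 11, so x_2 = (11/2) − (1/4)/11 = 241/44.
h(241/44) = 1/1936, h'(241/44) = 241/22, so x_3 = (241/44) − (1/1936)/(241/22) = 116161/21208.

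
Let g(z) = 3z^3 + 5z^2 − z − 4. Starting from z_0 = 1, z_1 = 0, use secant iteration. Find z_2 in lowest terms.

4/7

g(1) = 3, g(0) = −4. z_2 = 0 − (−4)·(0 − 1)/((−4) − 3) = 4/7.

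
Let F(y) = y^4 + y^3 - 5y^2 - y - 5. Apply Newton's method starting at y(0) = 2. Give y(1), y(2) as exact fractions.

F'(y) = 4y^3 + 3y^2 - 10y - 1.
F(2) = -3, F'(2) = 23, so y(1) = 2 - (-3)/23 = 49/23.
F(49/23) = 124695/279841, F'(49/23) = 364888/12167, so y(2) = (49/23) - (124695/279841)/(364888/12167) = 1044401/493672.

y(1) = 49/23, y(2) = 1044401/493672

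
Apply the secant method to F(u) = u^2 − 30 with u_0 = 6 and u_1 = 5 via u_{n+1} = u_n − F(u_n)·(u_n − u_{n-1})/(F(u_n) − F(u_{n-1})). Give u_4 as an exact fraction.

2525/461

F(6) = 6, F(5) = −5. u_2 = 5 − (−5)·(5 − 6)/((−5) − 6) = 60/11.
F(5) = −5, F(60/11) = −30/121. u_3 = (60/11) − (−30/121)·((60/11) − 5)/((−30/121) − (−5)) = 126/23.
F(60/11) = −30/121, F(126/23) = 6/529. u_4 = (126/23) − (6/529)·((126/23) − (60/11))/((6/529) − (−30/121)) = 2525/461.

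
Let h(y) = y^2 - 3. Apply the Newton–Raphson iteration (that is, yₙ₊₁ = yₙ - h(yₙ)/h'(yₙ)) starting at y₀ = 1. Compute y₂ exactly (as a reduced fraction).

h'(y) = 2y.
h(1) = -2, h'(1) = 2, so y₁ = 1 - (-2)/2 = 2.
h(2) = 1, h'(2) = 4, so y₂ = 2 - 1/4 = 7/4.

7/4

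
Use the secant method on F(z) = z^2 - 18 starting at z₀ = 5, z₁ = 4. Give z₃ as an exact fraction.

157/37

F(5) = 7, F(4) = -2. z₂ = 4 - (-2)·(4 - 5)/((-2) - 7) = 38/9.
F(4) = -2, F(38/9) = -14/81. z₃ = (38/9) - (-14/81)·((38/9) - 4)/((-14/81) - (-2)) = 157/37.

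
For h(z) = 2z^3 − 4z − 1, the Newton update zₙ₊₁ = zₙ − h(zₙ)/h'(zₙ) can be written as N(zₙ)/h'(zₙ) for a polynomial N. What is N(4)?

257

h'(z) = 6z^2 − 4.
N(z) = z·h'(z) − h(z) = z·(6z^2 − 4) − (2z^3 − 4z − 1) = 4z^3 + 1.
N(4) = 257.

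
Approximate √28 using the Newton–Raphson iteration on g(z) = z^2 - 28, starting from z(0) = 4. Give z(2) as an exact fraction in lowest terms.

g'(z) = 2z.
g(4) = -12, g'(4) = 8, so z(1) = 4 - (-12)/8 = 11/2.
g(11/2) = 9/4, g'(11/2) = 11, so z(2) = (11/2) - (9/4)/11 = 233/44.

233/44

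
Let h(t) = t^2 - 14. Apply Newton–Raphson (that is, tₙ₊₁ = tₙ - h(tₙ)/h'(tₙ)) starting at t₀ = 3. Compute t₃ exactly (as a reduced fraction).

2133553/570216

h'(t) = 2t.
h(3) = -5, h'(3) = 6, so t₁ = 3 - (-5)/6 = 23/6.
h(23/6) = 25/36, h'(23/6) = 23/3, so t₂ = (23/6) - (25/36)/(23/3) = 1033/276.
h(1033/276) = 625/76176, h'(1033/276) = 1033/138, so t₃ = (1033/276) - (625/76176)/(1033/138) = 2133553/570216.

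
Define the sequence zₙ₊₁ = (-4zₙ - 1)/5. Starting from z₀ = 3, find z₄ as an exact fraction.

727/625

z₁ = (-4·3 - 1)/5 = -13/5.
z₂ = (-4·(-13/5) - 1)/5 = 47/25.
z₃ = (-4·(47/25) - 1)/5 = -213/125.
z₄ = (-4·(-213/125) - 1)/5 = 727/625.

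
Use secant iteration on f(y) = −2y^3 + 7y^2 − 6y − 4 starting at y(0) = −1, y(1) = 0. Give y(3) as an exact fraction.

−450/901

f(−1) = 11, f(0) = −4. y(2) = 0 − (−4)·(0 − (−1))/((−4) − 11) = −4/15.
f(0) = −4, f(−4/15) = −6292/3375. y(3) = (−4/15) − (−6292/3375)·((−4/15) − 0)/((−6292/3375) − (−4)) = −450/901.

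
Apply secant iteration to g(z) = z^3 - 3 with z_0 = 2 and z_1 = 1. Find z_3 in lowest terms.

g(2) = 5, g(1) = -2. z_2 = 1 - (-2)·(1 - 2)/((-2) - 5) = 9/7.
g(1) = -2, g(9/7) = -300/343. z_3 = (9/7) - (-300/343)·((9/7) - 1)/((-300/343) - (-2)) = 291/193.

291/193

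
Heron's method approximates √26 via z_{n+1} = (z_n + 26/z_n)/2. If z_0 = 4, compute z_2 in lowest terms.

z_1 = (4 + 26/4)/2 = 21/4.
z_2 = (21/4 + 26/(21/4))/2 = 857/168.

857/168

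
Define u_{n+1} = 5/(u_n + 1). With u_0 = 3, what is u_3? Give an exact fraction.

u_1 = 5/(3 + 1) = 5/4.
u_2 = 5/(5/4 + 1) = 20/9.
u_3 = 5/(20/9 + 1) = 45/29.

45/29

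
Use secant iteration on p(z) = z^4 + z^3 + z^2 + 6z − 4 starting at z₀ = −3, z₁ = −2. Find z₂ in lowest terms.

p(−3) = 41, p(−2) = −4. z₂ = (−2) − (−4)·((−2) − (−3))/((−4) − 41) = −94/45.

−94/45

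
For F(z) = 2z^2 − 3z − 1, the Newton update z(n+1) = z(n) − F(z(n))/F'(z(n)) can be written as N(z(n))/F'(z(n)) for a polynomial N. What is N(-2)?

F'(z) = 4z − 3.
N(z) = z·F'(z) − F(z) = z·(4z − 3) − (2z^2 − 3z − 1) = 2z^2 + 1.
N(-2) = 9.

9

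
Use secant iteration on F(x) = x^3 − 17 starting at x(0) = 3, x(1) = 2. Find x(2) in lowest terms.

F(3) = 10, F(2) = −9. x(2) = 2 − (−9)·(2 − 3)/((−9) − 10) = 47/19.

47/19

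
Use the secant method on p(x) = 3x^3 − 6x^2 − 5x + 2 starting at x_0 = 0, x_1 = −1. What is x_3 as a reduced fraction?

p(0) = 2, p(−1) = −2. x_2 = (−1) − (−2)·((−1) − 0)/((−2) − 2) = −1/2.
p(−1) = −2, p(−1/2) = 21/8. x_3 = (−1/2) − (21/8)·((−1/2) − (−1))/((21/8) − (−2)) = −29/37.

−29/37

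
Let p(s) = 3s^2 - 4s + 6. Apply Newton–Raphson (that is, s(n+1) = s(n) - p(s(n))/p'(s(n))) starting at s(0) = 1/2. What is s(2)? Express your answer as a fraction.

p'(s) = 6s - 4.
p(1/2) = 19/4, p'(1/2) = -1, so s(1) = (1/2) - (19/4)/(-1) = 21/4.
p(21/4) = 1083/16, p'(21/4) = 55/2, so s(2) = (21/4) - (1083/16)/(55/2) = 1227/440.

1227/440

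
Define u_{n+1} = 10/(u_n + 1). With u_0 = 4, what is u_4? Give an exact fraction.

130/43

u_1 = 10/(4 + 1) = 2.
u_2 = 10/(2 + 1) = 10/3.
u_3 = 10/(10/3 + 1) = 30/13.
u_4 = 10/(30/13 + 1) = 130/43.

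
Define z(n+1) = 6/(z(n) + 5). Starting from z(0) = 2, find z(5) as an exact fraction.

z(1) = 6/(2 + 5) = 6/7.
z(2) = 6/(6/7 + 5) = 42/41.
z(3) = 6/(42/41 + 5) = 246/247.
z(4) = 6/(246/247 + 5) = 1482/1481.
z(5) = 6/(1482/1481 + 5) = 8886/8887.

8886/8887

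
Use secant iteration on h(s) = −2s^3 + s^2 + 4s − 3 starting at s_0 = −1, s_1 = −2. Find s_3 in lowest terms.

h(−1) = −4, h(−2) = 9. s_2 = (−2) − 9·((−2) − (−1))/(9 − (−4)) = −17/13.
h(−2) = 9, h(−17/13) = −4500/2197. s_3 = (−17/13) − (−4500/2197)·((−17/13) − (−2))/((−4500/2197) − 9) = −1291/899.

−1291/899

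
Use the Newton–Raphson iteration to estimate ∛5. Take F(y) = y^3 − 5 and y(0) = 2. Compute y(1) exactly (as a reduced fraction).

F'(y) = 3y^2.
F(2) = 3, F'(2) = 12, so y(1) = 2 − 3/12 = 7/4.

7/4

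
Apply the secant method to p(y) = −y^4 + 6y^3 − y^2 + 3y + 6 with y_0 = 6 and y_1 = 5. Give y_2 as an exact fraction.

786/133

p(6) = −12, p(5) = 121. y_2 = 5 − 121·(5 − 6)/(121 − (−12)) = 786/133.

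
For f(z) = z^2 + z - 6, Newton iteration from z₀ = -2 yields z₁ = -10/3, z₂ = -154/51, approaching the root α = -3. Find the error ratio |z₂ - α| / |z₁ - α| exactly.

z₁ - α = -10/3 - (-3) = -10/3 + 3 = -1/3, so |z₁ - α| = 1/3.
z₂ - α = -154/51 - (-3) = -154/51 + 3 = -1/51, so |z₂ - α| = 1/51.
Ratio = (1/51) / (1/3) = 1/17.

1/17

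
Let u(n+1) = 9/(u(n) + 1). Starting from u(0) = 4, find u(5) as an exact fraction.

1665/716

u(1) = 9/(4 + 1) = 9/5.
u(2) = 9/(9/5 + 1) = 45/14.
u(3) = 9/(45/14 + 1) = 126/59.
u(4) = 9/(126/59 + 1) = 531/185.
u(5) = 9/(531/185 + 1) = 1665/716.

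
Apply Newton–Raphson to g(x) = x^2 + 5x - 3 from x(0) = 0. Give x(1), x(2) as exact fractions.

x(1) = 3/5, x(2) = 84/155

g'(x) = 2x + 5.
g(0) = -3, g'(0) = 5, so x(1) = 0 - (-3)/5 = 3/5.
g(3/5) = 9/25, g'(3/5) = 31/5, so x(2) = (3/5) - (9/25)/(31/5) = 84/155.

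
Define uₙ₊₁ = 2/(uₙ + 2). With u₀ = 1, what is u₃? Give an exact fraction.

u₁ = 2/(1 + 2) = 2/3.
u₂ = 2/(2/3 + 2) = 3/4.
u₃ = 2/(3/4 + 2) = 8/11.

8/11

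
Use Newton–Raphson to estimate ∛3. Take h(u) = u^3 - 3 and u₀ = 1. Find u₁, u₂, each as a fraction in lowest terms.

h'(u) = 3u^2.
h(1) = -2, h'(1) = 3, so u₁ = 1 - (-2)/3 = 5/3.
h(5/3) = 44/27, h'(5/3) = 25/3, so u₂ = (5/3) - (44/27)/(25/3) = 331/225.

u₁ = 5/3, u₂ = 331/225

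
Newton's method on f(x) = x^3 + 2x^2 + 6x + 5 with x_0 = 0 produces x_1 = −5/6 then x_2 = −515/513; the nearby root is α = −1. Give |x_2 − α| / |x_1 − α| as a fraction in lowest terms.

x_1 − α = −5/6 − (−1) = −5/6 + 1 = 1/6, so |x_1 − α| = 1/6.
x_2 − α = −515/513 − (−1) = −515/513 + 1 = −2/513, so |x_2 − α| = 2/513.
Ratio = (2/513) / (1/6) = 4/171.

4/171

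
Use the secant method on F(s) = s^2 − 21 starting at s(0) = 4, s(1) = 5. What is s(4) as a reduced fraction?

4051/884

F(4) = −5, F(5) = 4. s(2) = 5 − 4·(5 − 4)/(4 − (−5)) = 41/9.
F(5) = 4, F(41/9) = −20/81. s(3) = (41/9) − (−20/81)·((41/9) − 5)/((−20/81) − 4) = 197/43.
F(41/9) = −20/81, F(197/43) = −20/1849. s(4) = (197/43) − (−20/1849)·((197/43) − (41/9))/((−20/1849) − (−20/81)) = 4051/884.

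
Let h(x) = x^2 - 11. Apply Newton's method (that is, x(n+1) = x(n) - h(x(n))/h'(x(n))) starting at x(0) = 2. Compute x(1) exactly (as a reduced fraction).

15/4

h'(x) = 2x.
h(2) = -7, h'(2) = 4, so x(1) = 2 - (-7)/4 = 15/4.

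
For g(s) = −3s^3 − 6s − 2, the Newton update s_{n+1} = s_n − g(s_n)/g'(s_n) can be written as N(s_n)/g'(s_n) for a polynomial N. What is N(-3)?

g'(s) = −9s^2 − 6.
N(s) = s·g'(s) − g(s) = s·(−9s^2 − 6) − (−3s^3 − 6s − 2) = −6s^3 + 2.
N(-3) = 164.

164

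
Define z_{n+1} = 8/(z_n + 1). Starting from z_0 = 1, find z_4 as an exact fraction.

z_1 = 8/(1 + 1) = 4.
z_2 = 8/(4 + 1) = 8/5.
z_3 = 8/(8/5 + 1) = 40/13.
z_4 = 8/(40/13 + 1) = 104/53.

104/53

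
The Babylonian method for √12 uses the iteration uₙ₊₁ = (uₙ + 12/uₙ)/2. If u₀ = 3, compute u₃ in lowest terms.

u₁ = (3 + 12/3)/2 = 7/2.
u₂ = (7/2 + 12/(7/2))/2 = 97/28.
u₃ = (97/28 + 12/(97/28))/2 = 18817/5432.

18817/5432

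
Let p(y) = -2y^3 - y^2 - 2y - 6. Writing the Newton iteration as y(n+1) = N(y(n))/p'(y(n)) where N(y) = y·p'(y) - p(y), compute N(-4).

246

p'(y) = -6y^2 - 2y - 2.
N(y) = y·p'(y) - p(y) = y·(-6y^2 - 2y - 2) - (-2y^3 - y^2 - 2y - 6) = -4y^3 - y^2 + 6.
N(-4) = 246.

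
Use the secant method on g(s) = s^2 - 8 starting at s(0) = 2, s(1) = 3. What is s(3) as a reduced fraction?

g(2) = -4, g(3) = 1. s(2) = 3 - 1·(3 - 2)/(1 - (-4)) = 14/5.
g(3) = 1, g(14/5) = -4/25. s(3) = (14/5) - (-4/25)·((14/5) - 3)/((-4/25) - 1) = 82/29.

82/29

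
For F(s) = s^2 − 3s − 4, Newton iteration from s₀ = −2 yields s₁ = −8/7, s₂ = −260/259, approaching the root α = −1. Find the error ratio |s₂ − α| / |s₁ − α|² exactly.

s₁ − α = −8/7 − (−1) = −8/7 + 1 = −1/7, so |s₁ − α| = 1/7.
s₂ − α = −260/259 − (−1) = −260/259 + 1 = −1/259, so |s₂ − α| = 1/259.
|s₁ − α|² = 1/49.
Ratio = (1/259) / (1/49) = 7/37.

7/37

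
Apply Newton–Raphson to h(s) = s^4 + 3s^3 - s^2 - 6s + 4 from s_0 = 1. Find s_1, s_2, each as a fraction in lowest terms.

s_1 = 4/5, s_2 = -106/65

h'(s) = 4s^3 + 9s^2 - 2s - 6.
h(1) = 1, h'(1) = 5, so s_1 = 1 - 1/5 = 4/5.
h(4/5) = 316/625, h'(4/5) = 26/125, so s_2 = (4/5) - (316/625)/(26/125) = -106/65.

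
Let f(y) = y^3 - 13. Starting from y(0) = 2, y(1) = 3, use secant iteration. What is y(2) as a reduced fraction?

f(2) = -5, f(3) = 14. y(2) = 3 - 14·(3 - 2)/(14 - (-5)) = 43/19.

43/19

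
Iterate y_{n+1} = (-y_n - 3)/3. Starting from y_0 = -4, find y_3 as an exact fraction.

y_1 = (-(-4) - 3)/3 = 1/3.
y_2 = (-(1/3) - 3)/3 = -10/9.
y_3 = (-(-10/9) - 3)/3 = -17/27.

-17/27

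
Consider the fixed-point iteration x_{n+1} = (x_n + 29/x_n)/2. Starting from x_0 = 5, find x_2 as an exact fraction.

727/135

x_1 = (5 + 29/5)/2 = 27/5.
x_2 = (27/5 + 29/(27/5))/2 = 727/135.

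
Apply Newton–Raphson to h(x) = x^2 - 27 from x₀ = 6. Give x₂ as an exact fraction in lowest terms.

291/56

h'(x) = 2x.
h(6) = 9, h'(6) = 12, so x₁ = 6 - 9/12 = 21/4.
h(21/4) = 9/16, h'(21/4) = 21/2, so x₂ = (21/4) - (9/16)/(21/2) = 291/56.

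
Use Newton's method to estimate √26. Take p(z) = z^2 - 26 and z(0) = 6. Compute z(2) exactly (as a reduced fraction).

p'(z) = 2z.
p(6) = 10, p'(6) = 12, so z(1) = 6 - 10/12 = 31/6.
p(31/6) = 25/36, p'(31/6) = 31/3, so z(2) = (31/6) - (25/36)/(31/3) = 1897/372.

1897/372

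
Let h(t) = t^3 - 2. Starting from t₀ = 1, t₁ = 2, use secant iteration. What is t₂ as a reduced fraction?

h(1) = -1, h(2) = 6. t₂ = 2 - 6·(2 - 1)/(6 - (-1)) = 8/7.

8/7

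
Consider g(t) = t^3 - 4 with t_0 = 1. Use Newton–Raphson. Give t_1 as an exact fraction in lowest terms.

2

g'(t) = 3t^2.
g(1) = -3, g'(1) = 3, so t_1 = 1 - (-3)/3 = 2.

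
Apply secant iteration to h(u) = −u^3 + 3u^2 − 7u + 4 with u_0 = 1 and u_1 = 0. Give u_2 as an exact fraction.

4/5

h(1) = −1, h(0) = 4. u_2 = 0 − 4·(0 − 1)/(4 − (−1)) = 4/5.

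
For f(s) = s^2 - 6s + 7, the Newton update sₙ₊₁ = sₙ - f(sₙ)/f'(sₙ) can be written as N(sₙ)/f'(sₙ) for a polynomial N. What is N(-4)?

f'(s) = 2s - 6.
N(s) = s·f'(s) - f(s) = s·(2s - 6) - (s^2 - 6s + 7) = s^2 - 7.
N(-4) = 9.

9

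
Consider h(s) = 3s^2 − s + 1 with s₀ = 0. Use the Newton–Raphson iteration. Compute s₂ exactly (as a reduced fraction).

2/5

h'(s) = 6s − 1.
h(0) = 1, h'(0) = −1, so s₁ = 0 − 1/(−1) = 1.
h(1) = 3, h'(1) = 5, so s₂ = 1 − 3/5 = 2/5.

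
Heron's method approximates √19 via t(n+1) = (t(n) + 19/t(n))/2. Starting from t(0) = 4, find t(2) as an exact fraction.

2441/560

t(1) = (4 + 19/4)/2 = 35/8.
t(2) = (35/8 + 19/(35/8))/2 = 2441/560.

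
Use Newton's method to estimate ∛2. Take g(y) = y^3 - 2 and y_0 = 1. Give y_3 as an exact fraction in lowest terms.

1126819/894348

g'(y) = 3y^2.
g(1) = -1, g'(1) = 3, so y_1 = 1 - (-1)/3 = 4/3.
g(4/3) = 10/27, g'(4/3) = 16/3, so y_2 = (4/3) - (10/27)/(16/3) = 91/72.
g(91/72) = 7075/373248, g'(91/72) = 8281/1728, so y_3 = (91/72) - (7075/373248)/(8281/1728) = 1126819/894348.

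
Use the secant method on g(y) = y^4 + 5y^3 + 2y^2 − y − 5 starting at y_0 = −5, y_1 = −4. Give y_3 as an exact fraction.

−4030935/864787

g(−5) = 50, g(−4) = −33. y_2 = (−4) − (−33)·((−4) − (−5))/((−33) − 50) = −365/83.
g(−4) = −33, g(−365/83) = −624371550/47458321. y_3 = (−365/83) − (−624371550/47458321)·((−365/83) − (−4))/((−624371550/47458321) − (−33)) = −4030935/864787.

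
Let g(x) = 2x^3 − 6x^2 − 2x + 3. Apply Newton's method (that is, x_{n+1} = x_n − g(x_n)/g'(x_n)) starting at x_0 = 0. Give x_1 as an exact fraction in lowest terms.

g'(x) = 6x^2 − 12x − 2.
g(0) = 3, g'(0) = −2, so x_1 = 0 − 3/(−2) = 3/2.

3/2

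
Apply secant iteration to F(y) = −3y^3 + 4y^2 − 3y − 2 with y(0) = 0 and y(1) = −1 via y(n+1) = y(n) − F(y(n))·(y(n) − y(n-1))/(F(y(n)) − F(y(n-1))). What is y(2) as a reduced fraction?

F(0) = −2, F(−1) = 8. y(2) = (−1) − 8·((−1) − 0)/(8 − (−2)) = −1/5.

−1/5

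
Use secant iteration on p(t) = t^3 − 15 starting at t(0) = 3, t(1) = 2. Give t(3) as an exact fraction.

p(3) = 12, p(2) = −7. t(2) = 2 − (−7)·(2 − 3)/((−7) − 12) = 45/19.
p(2) = −7, p(45/19) = −11760/6859. t(3) = (45/19) − (−11760/6859)·((45/19) − 2)/((−11760/6859) − (−7)) = 12885/5179.

12885/5179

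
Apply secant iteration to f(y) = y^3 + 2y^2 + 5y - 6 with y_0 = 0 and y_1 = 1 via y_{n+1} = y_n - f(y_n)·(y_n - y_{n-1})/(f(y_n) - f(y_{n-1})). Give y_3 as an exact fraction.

f(0) = -6, f(1) = 2. y_2 = 1 - 2·(1 - 0)/(2 - (-6)) = 3/4.
f(1) = 2, f(3/4) = -45/64. y_3 = (3/4) - (-45/64)·((3/4) - 1)/((-45/64) - 2) = 141/173.

141/173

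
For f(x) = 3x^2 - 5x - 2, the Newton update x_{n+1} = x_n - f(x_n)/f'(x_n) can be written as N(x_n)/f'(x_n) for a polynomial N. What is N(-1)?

5

f'(x) = 6x - 5.
N(x) = x·f'(x) - f(x) = x·(6x - 5) - (3x^2 - 5x - 2) = 3x^2 + 2.
N(-1) = 5.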